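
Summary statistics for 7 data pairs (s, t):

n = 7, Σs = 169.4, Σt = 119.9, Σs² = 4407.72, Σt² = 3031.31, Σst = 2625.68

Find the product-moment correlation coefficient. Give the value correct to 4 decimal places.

-0.5026

r = (nΣst − ΣsΣt) / √[(nΣs² − (Σs)²)(nΣt² − (Σt)²)]
Numerator: 7×2625.68 − 169.4×119.9 = -1931.3
Denominator: √[(30854.04 − 28696.36)(21219.17 − 14376.01)] = √[2157.68 × 6843.16] = 3842.5707
r = -1931.3 / 3842.5707 ≈ -0.5026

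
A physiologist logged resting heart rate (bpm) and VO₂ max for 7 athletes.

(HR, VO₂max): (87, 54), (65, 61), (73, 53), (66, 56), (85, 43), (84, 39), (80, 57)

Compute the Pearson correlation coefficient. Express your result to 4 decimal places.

-0.6521

n = 7, Σx = 540, Σy = 363, Σx² = 42160, Σy² = 19201, Σxy = 27719
nΣxy − ΣxΣy = 194033 − 196020 = -1987
nΣx² − (Σx)² = 295120 − 291600 = 3520; nΣy² − (Σy)² = 134407 − 131769 = 2638
r = -1987 / √(3520 × 2638) = -1987 / 3047.2545 ≈ -0.6521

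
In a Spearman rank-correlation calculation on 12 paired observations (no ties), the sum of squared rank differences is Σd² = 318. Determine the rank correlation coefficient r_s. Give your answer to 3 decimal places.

ρ = 1 − 6Σd² / [n(n²−1)] = 1 − 6×318 / (12×143)
  = 1 − 1908/1716 = 1 − 1.1119 ≈ -0.112

-0.112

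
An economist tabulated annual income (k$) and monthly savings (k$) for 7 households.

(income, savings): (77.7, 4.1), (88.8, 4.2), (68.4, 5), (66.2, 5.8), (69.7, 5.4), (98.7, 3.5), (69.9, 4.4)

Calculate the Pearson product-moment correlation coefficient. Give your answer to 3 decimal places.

-0.838

n = 7, Σx = 539.4, Σy = 32.4, Σx² = 42469.52, Σy² = 153.86, Σxy = 2446.88
nΣxy − ΣxΣy = 17128.16 − 17476.56 = -348.4
nΣx² − (Σx)² = 297286.64 − 290952.36 = 6334.28; nΣy² − (Σy)² = 1077.02 − 1049.76 = 27.26
r = -348.4 / √(6334.28 × 27.26) = -348.4 / 415.5388 ≈ -0.838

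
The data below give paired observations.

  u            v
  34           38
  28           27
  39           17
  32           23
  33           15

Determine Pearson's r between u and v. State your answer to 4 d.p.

-0.2891

n = 5, Σu = 166, Σv = 120, Σu² = 5574, Σv² = 3216, Σuv = 3942
nΣuv − ΣuΣv = 19710 − 19920 = -210
nΣu² − (Σu)² = 27870 − 27556 = 314; nΣv² − (Σv)² = 16080 − 14400 = 1680
r = -210 / √(314 × 1680) = -210 / 726.3057 ≈ -0.2891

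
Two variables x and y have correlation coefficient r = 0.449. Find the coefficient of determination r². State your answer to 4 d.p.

r² = (0.449)² = 0.2016

0.2016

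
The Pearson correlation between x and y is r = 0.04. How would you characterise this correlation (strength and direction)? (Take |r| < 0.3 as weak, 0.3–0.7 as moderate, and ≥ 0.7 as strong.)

weak positive

r = 0.04 > 0 so the relationship is positive.
|r| = 0.04, which falls in the weak range.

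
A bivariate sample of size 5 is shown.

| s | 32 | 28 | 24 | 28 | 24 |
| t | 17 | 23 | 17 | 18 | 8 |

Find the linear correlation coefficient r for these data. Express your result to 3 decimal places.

0.475

n = 5, Σs = 136, Σt = 83, Σs² = 3744, Σt² = 1495, Σst = 2292
nΣst − ΣsΣt = 11460 − 11288 = 172
nΣs² − (Σs)² = 18720 − 18496 = 224; nΣt² − (Σt)² = 7475 − 6889 = 586
r = 172 / √(224 × 586) = 172 / 362.3037 ≈ 0.475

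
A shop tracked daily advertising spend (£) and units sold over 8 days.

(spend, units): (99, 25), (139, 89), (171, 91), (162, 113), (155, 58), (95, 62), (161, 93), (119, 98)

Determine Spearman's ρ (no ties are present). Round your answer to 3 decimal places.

0.524

Rank spend: 2, 4, 8, 7, 5, 1, 6, 3
Rank units: 1, 4, 5, 8, 2, 3, 6, 7
d = rank(spend) − rank(units): 1, 0, 3, -1, 3, -2, 0, -4; Σd² = 40
ρ = 1 − 6Σd² / [n(n²−1)] = 1 − 6×40 / (8×63) = 1 − 240/504 ≈ 0.524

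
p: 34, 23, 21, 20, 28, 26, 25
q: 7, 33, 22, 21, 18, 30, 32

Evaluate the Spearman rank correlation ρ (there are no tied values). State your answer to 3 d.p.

-0.429

Rank p: 7, 3, 2, 1, 6, 5, 4
Rank q: 1, 7, 4, 3, 2, 5, 6
d = rank(p) − rank(q): 6, -4, -2, -2, 4, 0, -2; Σd² = 80
ρ = 1 − 6Σd² / [n(n²−1)] = 1 − 6×80 / (7×48) = 1 − 480/336 ≈ -0.429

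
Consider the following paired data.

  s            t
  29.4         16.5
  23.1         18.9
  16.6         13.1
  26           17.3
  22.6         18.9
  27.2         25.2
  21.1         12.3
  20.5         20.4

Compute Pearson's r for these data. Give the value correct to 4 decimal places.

0.4652

n = 8, Σs = 186.5, Σt = 142.6, Σs² = 4465.59, Σt² = 2660.06, Σst = 3379.26
nΣst − ΣsΣt = 27034.08 − 26594.9 = 439.18
nΣs² − (Σs)² = 35724.72 − 34782.25 = 942.47; nΣt² − (Σt)² = 21280.48 − 20334.76 = 945.72
r = 439.18 / √(942.47 × 945.72) = 439.18 / 944.0936 ≈ 0.4652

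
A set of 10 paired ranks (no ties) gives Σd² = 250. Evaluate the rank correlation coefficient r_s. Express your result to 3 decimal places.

-0.515

ρ = 1 − 6Σd² / [n(n²−1)] = 1 − 6×250 / (10×99)
  = 1 − 1500/990 = 1 − 1.5152 ≈ -0.515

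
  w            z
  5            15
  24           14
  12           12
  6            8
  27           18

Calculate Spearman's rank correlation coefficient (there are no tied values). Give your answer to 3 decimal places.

0.400

Rank w: 1, 4, 3, 2, 5
Rank z: 4, 3, 2, 1, 5
d = rank(w) − rank(z): -3, 1, 1, 1, 0; Σd² = 12
ρ = 1 − 6Σd² / [n(n²−1)] = 1 − 6×12 / (5×24) = 1 − 72/120 ≈ 0.400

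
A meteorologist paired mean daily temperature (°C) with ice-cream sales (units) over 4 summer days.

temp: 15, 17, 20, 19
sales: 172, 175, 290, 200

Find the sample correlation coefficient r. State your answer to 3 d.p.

n = 4, Σx = 71, Σy = 837, Σx² = 1275, Σy² = 184309, Σxy = 15155
nΣxy − ΣxΣy = 60620 − 59427 = 1193
nΣx² − (Σx)² = 5100 − 5041 = 59; nΣy² − (Σy)² = 737236 − 700569 = 36667
r = 1193 / √(59 × 36667) = 1193 / 1470.8341 ≈ 0.811

0.811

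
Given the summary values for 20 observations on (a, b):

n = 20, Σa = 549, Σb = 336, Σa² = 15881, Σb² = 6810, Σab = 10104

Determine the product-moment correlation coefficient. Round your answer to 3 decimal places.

0.906

r = (nΣab − ΣaΣb) / √[(nΣa² − (Σa)²)(nΣb² − (Σb)²)]
Numerator: 20×10104 − 549×336 = 17616
Denominator: √[(317620 − 301401)(136200 − 112896)] = √[16219 × 23304] = 19441.3882
r = 17616 / 19441.3882 ≈ 0.906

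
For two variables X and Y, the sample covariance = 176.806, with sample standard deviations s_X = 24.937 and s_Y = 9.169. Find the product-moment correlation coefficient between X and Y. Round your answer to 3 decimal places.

0.773

r = Cov(X,Y) / (s_X · s_Y) = 176.806 / (24.937 × 9.169)
  = 176.806 / 228.6474 ≈ 0.773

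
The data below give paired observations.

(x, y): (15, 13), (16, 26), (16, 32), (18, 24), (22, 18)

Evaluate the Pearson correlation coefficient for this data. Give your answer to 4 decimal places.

n = 5, Σx = 87, Σy = 113, Σx² = 1545, Σy² = 2769, Σxy = 1951
nΣxy − ΣxΣy = 9755 − 9831 = -76
nΣx² − (Σx)² = 7725 − 7569 = 156; nΣy² − (Σy)² = 13845 − 12769 = 1076
r = -76 / √(156 × 1076) = -76 / 409.7023 ≈ -0.1855

-0.1855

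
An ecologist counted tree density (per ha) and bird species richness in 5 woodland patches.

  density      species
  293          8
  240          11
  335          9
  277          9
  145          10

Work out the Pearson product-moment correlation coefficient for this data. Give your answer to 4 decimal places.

-0.5621

n = 5, Σx = 1290, Σy = 47, Σx² = 353428, Σy² = 447, Σxy = 11942
nΣxy − ΣxΣy = 59710 − 60630 = -920
nΣx² − (Σx)² = 1767140 − 1664100 = 103040; nΣy² − (Σy)² = 2235 − 2209 = 26
r = -920 / √(103040 × 26) = -920 / 1636.7773 ≈ -0.5621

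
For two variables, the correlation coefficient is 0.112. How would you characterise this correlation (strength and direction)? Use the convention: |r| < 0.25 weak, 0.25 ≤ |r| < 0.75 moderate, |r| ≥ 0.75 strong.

weak positive

r = 0.112 > 0 so the relationship is positive.
|r| = 0.112, which falls in the weak range.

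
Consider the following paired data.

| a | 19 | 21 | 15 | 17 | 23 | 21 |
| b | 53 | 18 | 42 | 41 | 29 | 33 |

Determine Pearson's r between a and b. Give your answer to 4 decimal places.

-0.5839

n = 6, Σa = 116, Σb = 216, Σa² = 2286, Σb² = 8508, Σab = 4072
nΣab − ΣaΣb = 24432 − 25056 = -624
nΣa² − (Σa)² = 13716 − 13456 = 260; nΣb² − (Σb)² = 51048 − 46656 = 4392
r = -624 / √(260 × 4392) = -624 / 1068.6066 ≈ -0.5839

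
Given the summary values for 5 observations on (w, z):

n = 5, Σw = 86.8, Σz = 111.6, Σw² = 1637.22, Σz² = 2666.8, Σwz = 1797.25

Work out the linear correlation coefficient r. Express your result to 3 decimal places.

-0.925

r = (nΣwz − ΣwΣz) / √[(nΣw² − (Σw)²)(nΣz² − (Σz)²)]
Numerator: 5×1797.25 − 86.8×111.6 = -700.63
Denominator: √[(8186.1 − 7534.24)(13334 − 12454.56)] = √[651.86 × 879.44] = 757.1471
r = -700.63 / 757.1471 ≈ -0.925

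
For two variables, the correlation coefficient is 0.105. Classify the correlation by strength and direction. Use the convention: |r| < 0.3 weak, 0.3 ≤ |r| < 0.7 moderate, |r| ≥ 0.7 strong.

weak positive

r = 0.105 > 0 so the relationship is positive.
|r| = 0.105, which falls in the weak range.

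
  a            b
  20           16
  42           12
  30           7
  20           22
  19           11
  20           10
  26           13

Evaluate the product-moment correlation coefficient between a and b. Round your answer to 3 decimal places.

-0.328

n = 7, Σa = 177, Σb = 91, Σa² = 4901, Σb² = 1323, Σab = 2221
nΣab − ΣaΣb = 15547 − 16107 = -560
nΣa² − (Σa)² = 34307 − 31329 = 2978; nΣb² − (Σb)² = 9261 − 8281 = 980
r = -560 / √(2978 × 980) = -560 / 1708.3442 ≈ -0.328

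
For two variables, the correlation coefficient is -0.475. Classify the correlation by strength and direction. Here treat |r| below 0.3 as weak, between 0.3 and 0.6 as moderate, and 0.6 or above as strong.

moderate negative

r = -0.475 < 0 so the relationship is negative.
|r| = 0.475, which falls in the moderate range.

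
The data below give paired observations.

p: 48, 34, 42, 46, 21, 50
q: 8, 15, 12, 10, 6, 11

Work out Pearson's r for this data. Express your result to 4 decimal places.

0.2536

n = 6, Σp = 241, Σq = 62, Σp² = 10281, Σq² = 690, Σpq = 2534
nΣpq − ΣpΣq = 15204 − 14942 = 262
nΣp² − (Σp)² = 61686 − 58081 = 3605; nΣq² − (Σq)² = 4140 − 3844 = 296
r = 262 / √(3605 × 296) = 262 / 1032.9956 ≈ 0.2536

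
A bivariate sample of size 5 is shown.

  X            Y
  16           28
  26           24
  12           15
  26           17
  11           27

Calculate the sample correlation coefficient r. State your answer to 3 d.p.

n = 5, ΣX = 91, ΣY = 111, ΣX² = 1873, ΣY² = 2603, ΣXY = 1991
nΣXY − ΣXΣY = 9955 − 10101 = -146
nΣX² − (ΣX)² = 9365 − 8281 = 1084; nΣY² − (ΣY)² = 13015 − 12321 = 694
r = -146 / √(1084 × 694) = -146 / 867.3500 ≈ -0.168

-0.168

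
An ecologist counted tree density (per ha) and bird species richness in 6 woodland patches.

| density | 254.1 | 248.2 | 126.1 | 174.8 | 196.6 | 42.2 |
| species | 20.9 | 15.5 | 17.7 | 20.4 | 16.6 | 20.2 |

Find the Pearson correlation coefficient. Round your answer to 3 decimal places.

n = 6, Σx = 1042, Σy = 111.3, Σx² = 213058.7, Σy² = 2090.11, Σxy = 19071.68
nΣxy − ΣxΣy = 114430.08 − 115974.6 = -1544.52
nΣx² − (Σx)² = 1278352.2 − 1085764 = 192588.2; nΣy² − (Σy)² = 12540.66 − 12387.69 = 152.97
r = -1544.52 / √(192588.2 × 152.97) = -1544.52 / 5427.7267 ≈ -0.285

-0.285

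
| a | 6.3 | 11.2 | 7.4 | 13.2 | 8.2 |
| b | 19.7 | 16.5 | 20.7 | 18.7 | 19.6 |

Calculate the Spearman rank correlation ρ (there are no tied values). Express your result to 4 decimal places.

-0.8000

Rank a: 1, 4, 2, 5, 3
Rank b: 4, 1, 5, 2, 3
d = rank(a) − rank(b): -3, 3, -3, 3, 0; Σd² = 36
ρ = 1 − 6Σd² / [n(n²−1)] = 1 − 6×36 / (5×24) = 1 − 216/120 ≈ -0.8000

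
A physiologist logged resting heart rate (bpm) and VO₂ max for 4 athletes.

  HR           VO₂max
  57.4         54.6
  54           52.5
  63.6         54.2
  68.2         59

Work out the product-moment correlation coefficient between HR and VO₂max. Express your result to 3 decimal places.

n = 4, Σx = 243.2, Σy = 220.3, Σx² = 14906.96, Σy² = 12156.05, Σxy = 13439.96
nΣxy − ΣxΣy = 53759.84 − 53576.96 = 182.88
nΣx² − (Σx)² = 59627.84 − 59146.24 = 481.6; nΣy² − (Σy)² = 48624.2 − 48532.09 = 92.11
r = 182.88 / √(481.6 × 92.11) = 182.88 / 210.6186 ≈ 0.868

0.868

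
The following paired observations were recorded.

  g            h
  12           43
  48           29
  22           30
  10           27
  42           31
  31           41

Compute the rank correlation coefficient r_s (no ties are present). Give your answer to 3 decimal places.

Rank g: 2, 6, 3, 1, 5, 4
Rank h: 6, 2, 3, 1, 4, 5
d = rank(g) − rank(h): -4, 4, 0, 0, 1, -1; Σd² = 34
ρ = 1 − 6Σd² / [n(n²−1)] = 1 − 6×34 / (6×35) = 1 − 204/210 ≈ 0.029

0.029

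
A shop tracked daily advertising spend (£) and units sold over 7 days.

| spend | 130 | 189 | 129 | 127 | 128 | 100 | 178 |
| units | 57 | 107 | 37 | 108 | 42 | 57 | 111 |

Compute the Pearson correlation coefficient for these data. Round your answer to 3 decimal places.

0.673

n = 7, Σx = 981, Σy = 519, Σx² = 143459, Σy² = 45065, Σxy = 76956
nΣxy − ΣxΣy = 538692 − 509139 = 29553
nΣx² − (Σx)² = 1004213 − 962361 = 41852; nΣy² − (Σy)² = 315455 − 269361 = 46094
r = 29553 / √(41852 × 46094) = 29553 / 43921.8179 ≈ 0.673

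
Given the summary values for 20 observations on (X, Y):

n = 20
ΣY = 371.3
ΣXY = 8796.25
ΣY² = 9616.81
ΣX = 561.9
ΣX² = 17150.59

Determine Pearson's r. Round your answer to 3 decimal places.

r = (nΣXY − ΣXΣY) / √[(nΣX² − (ΣX)²)(nΣY² − (ΣY)²)]
Numerator: 20×8796.25 − 561.9×371.3 = -32708.47
Denominator: √[(343011.8 − 315731.61)(192336.2 − 137863.69)] = √[27280.19 × 54472.51] = 38548.9354
r = -32708.47 / 38548.9354 ≈ -0.848

-0.848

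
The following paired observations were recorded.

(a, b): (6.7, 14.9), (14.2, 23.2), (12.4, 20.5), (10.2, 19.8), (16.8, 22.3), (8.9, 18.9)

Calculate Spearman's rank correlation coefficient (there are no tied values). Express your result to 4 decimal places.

0.9429

Rank a: 1, 5, 4, 3, 6, 2
Rank b: 1, 6, 4, 3, 5, 2
d = rank(a) − rank(b): 0, -1, 0, 0, 1, 0; Σd² = 2
ρ = 1 − 6Σd² / [n(n²−1)] = 1 − 6×2 / (6×35) = 1 − 12/210 ≈ 0.9429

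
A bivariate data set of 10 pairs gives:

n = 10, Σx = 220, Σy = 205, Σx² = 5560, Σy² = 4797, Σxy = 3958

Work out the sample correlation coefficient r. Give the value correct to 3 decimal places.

r = (nΣxy − ΣxΣy) / √[(nΣx² − (Σx)²)(nΣy² − (Σy)²)]
Numerator: 10×3958 − 220×205 = -5520
Denominator: √[(55600 − 48400)(47970 − 42025)] = √[7200 × 5945] = 6542.4766
r = -5520 / 6542.4766 ≈ -0.844

-0.844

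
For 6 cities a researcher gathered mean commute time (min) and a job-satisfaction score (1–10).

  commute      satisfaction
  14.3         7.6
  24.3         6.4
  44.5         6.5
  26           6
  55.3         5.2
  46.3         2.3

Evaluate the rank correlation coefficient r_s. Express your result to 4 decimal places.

-0.7714

Rank commute: 1, 2, 4, 3, 6, 5
Rank satisfaction: 6, 4, 5, 3, 2, 1
d = rank(commute) − rank(satisfaction): -5, -2, -1, 0, 4, 4; Σd² = 62
ρ = 1 − 6Σd² / [n(n²−1)] = 1 − 6×62 / (6×35) = 1 − 372/210 ≈ -0.7714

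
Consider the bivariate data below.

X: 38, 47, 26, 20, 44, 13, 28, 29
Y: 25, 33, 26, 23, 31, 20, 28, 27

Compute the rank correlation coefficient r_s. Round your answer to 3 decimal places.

0.833

Rank X: 6, 8, 3, 2, 7, 1, 4, 5
Rank Y: 3, 8, 4, 2, 7, 1, 6, 5
d = rank(X) − rank(Y): 3, 0, -1, 0, 0, 0, -2, 0; Σd² = 14
ρ = 1 − 6Σd² / [n(n²−1)] = 1 − 6×14 / (8×63) = 1 − 84/504 ≈ 0.833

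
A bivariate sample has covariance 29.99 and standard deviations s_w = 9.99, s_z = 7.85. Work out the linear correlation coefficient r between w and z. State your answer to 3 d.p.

0.382

r = Cov(w,z) / (s_w · s_z) = 29.99 / (9.99 × 7.85)
  = 29.99 / 78.4215 ≈ 0.382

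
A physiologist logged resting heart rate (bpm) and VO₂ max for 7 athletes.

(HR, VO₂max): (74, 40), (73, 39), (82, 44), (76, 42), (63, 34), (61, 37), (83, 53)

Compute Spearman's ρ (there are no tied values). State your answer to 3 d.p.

0.964

Rank HR: 4, 3, 6, 5, 2, 1, 7
Rank VO₂max: 4, 3, 6, 5, 1, 2, 7
d = rank(HR) − rank(VO₂max): 0, 0, 0, 0, 1, -1, 0; Σd² = 2
ρ = 1 − 6Σd² / [n(n²−1)] = 1 − 6×2 / (7×48) = 1 − 12/336 ≈ 0.964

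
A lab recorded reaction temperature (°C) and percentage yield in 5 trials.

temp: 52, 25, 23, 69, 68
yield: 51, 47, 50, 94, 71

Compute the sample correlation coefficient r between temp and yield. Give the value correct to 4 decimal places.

n = 5, Σx = 237, Σy = 313, Σx² = 13243, Σy² = 21187, Σxy = 16291
nΣxy − ΣxΣy = 81455 − 74181 = 7274
nΣx² − (Σx)² = 66215 − 56169 = 10046; nΣy² − (Σy)² = 105935 − 97969 = 7966
r = 7274 / √(10046 × 7966) = 7274 / 8945.7496 ≈ 0.8131

0.8131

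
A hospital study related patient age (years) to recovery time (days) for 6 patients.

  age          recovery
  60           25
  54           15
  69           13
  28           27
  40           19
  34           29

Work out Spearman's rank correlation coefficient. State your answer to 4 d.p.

Rank age: 5, 4, 6, 1, 3, 2
Rank recovery: 4, 2, 1, 5, 3, 6
d = rank(age) − rank(recovery): 1, 2, 5, -4, 0, -4; Σd² = 62
ρ = 1 − 6Σd² / [n(n²−1)] = 1 − 6×62 / (6×35) = 1 − 372/210 ≈ -0.7714

-0.7714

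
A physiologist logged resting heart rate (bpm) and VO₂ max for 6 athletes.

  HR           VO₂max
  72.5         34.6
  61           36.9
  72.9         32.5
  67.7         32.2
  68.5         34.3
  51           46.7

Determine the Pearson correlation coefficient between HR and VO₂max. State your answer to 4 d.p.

n = 6, Σx = 393.6, Σy = 217.2, Σx² = 26168.2, Σy² = 8009.24, Σxy = 14039.84
nΣxy − ΣxΣy = 84239.04 − 85489.92 = -1250.88
nΣx² − (Σx)² = 157009.2 − 154920.96 = 2088.24; nΣy² − (Σy)² = 48055.44 − 47175.84 = 879.6
r = -1250.88 / √(2088.24 × 879.6) = -1250.88 / 1355.2918 ≈ -0.9230

-0.9230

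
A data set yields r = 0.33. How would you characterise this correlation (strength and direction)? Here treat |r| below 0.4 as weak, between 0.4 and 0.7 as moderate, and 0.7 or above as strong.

r = 0.33 > 0 so the relationship is positive.
|r| = 0.33, which falls in the weak range.

weak positive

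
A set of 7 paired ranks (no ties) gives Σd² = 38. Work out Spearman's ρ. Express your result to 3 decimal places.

0.321

ρ = 1 − 6Σd² / [n(n²−1)] = 1 − 6×38 / (7×48)
  = 1 − 228/336 = 1 − 0.6786 ≈ 0.321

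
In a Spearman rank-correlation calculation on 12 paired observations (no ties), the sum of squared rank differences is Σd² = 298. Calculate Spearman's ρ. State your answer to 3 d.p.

-0.042

ρ = 1 − 6Σd² / [n(n²−1)] = 1 − 6×298 / (12×143)
  = 1 − 1788/1716 = 1 − 1.0420 ≈ -0.042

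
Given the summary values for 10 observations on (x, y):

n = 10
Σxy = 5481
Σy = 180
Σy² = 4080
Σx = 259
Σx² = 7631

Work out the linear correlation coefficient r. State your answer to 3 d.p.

0.930

r = (nΣxy − ΣxΣy) / √[(nΣx² − (Σx)²)(nΣy² − (Σy)²)]
Numerator: 10×5481 − 259×180 = 8190
Denominator: √[(76310 − 67081)(40800 − 32400)] = √[9229 × 8400] = 8804.7487
r = 8190 / 8804.7487 ≈ 0.930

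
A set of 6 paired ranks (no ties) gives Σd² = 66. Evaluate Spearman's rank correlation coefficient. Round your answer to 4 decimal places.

ρ = 1 − 6Σd² / [n(n²−1)] = 1 − 6×66 / (6×35)
  = 1 − 396/210 = 1 − 1.88571 ≈ -0.8857

-0.8857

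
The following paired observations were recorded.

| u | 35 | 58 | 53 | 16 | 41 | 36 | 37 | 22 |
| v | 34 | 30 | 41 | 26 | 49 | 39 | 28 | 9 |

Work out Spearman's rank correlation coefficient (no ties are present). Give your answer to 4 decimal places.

0.5952

Rank u: 3, 8, 7, 1, 6, 4, 5, 2
Rank v: 5, 4, 7, 2, 8, 6, 3, 1
d = rank(u) − rank(v): -2, 4, 0, -1, -2, -2, 2, 1; Σd² = 34
ρ = 1 − 6Σd² / [n(n²−1)] = 1 − 6×34 / (8×63) = 1 − 204/504 ≈ 0.5952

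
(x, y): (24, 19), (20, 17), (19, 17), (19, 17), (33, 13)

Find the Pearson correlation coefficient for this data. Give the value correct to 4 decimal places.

n = 5, Σx = 115, Σy = 83, Σx² = 2787, Σy² = 1397, Σxy = 1871
nΣxy − ΣxΣy = 9355 − 9545 = -190
nΣx² − (Σx)² = 13935 − 13225 = 710; nΣy² − (Σy)² = 6985 − 6889 = 96
r = -190 / √(710 × 96) = -190 / 261.0747 ≈ -0.7278

-0.7278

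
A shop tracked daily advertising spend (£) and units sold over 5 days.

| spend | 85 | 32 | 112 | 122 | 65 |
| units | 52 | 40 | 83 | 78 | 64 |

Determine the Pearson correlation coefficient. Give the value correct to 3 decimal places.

0.885

n = 5, Σx = 416, Σy = 317, Σx² = 39902, Σy² = 21373, Σxy = 28672
nΣxy − ΣxΣy = 143360 − 131872 = 11488
nΣx² − (Σx)² = 199510 − 173056 = 26454; nΣy² − (Σy)² = 106865 − 100489 = 6376
r = 11488 / √(26454 × 6376) = 11488 / 12987.3286 ≈ 0.885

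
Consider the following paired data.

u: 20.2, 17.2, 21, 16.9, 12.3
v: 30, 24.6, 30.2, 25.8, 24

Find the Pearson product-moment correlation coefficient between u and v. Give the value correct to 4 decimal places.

n = 5, Σu = 87.6, Σv = 134.6, Σu² = 1581.78, Σv² = 3658.84, Σuv = 2394.54
nΣuv − ΣuΣv = 11972.7 − 11790.96 = 181.74
nΣu² − (Σu)² = 7908.9 − 7673.76 = 235.14; nΣv² − (Σv)² = 18294.2 − 18117.16 = 177.04
r = 181.74 / √(235.14 × 177.04) = 181.74 / 204.0323 ≈ 0.8907

0.8907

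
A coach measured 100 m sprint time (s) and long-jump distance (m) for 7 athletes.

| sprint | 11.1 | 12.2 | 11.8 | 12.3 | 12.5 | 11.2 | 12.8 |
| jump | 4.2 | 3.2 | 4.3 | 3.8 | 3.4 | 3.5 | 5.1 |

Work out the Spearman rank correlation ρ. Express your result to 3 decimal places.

Rank sprint: 1, 4, 3, 5, 6, 2, 7
Rank jump: 5, 1, 6, 4, 2, 3, 7
d = rank(sprint) − rank(jump): -4, 3, -3, 1, 4, -1, 0; Σd² = 52
ρ = 1 − 6Σd² / [n(n²−1)] = 1 − 6×52 / (7×48) = 1 − 312/336 ≈ 0.071

0.071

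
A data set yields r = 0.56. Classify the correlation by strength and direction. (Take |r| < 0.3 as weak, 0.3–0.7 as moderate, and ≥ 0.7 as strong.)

moderate positive

r = 0.56 > 0 so the relationship is positive.
|r| = 0.56, which falls in the moderate range.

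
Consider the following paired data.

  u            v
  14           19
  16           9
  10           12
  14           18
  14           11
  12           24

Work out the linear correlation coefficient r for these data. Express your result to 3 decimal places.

n = 6, Σu = 80, Σv = 93, Σu² = 1088, Σv² = 1607, Σuv = 1224
nΣuv − ΣuΣv = 7344 − 7440 = -96
nΣu² − (Σu)² = 6528 − 6400 = 128; nΣv² − (Σv)² = 9642 − 8649 = 993
r = -96 / √(128 × 993) = -96 / 356.5165 ≈ -0.269

-0.269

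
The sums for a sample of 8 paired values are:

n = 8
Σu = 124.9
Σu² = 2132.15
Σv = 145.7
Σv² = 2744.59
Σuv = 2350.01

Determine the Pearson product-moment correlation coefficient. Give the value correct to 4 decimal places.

r = (nΣuv − ΣuΣv) / √[(nΣu² − (Σu)²)(nΣv² − (Σv)²)]
Numerator: 8×2350.01 − 124.9×145.7 = 602.15
Denominator: √[(17057.2 − 15600.01)(21956.72 − 21228.49)] = √[1457.19 × 728.23] = 1030.1308
r = 602.15 / 1030.1308 ≈ 0.5845

0.5845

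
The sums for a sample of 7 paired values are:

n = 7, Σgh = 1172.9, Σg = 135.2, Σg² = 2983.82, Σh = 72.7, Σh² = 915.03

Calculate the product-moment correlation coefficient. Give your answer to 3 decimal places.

-0.947

r = (nΣgh − ΣgΣh) / √[(nΣg² − (Σg)²)(nΣh² − (Σh)²)]
Numerator: 7×1172.9 − 135.2×72.7 = -1618.74
Denominator: √[(20886.74 − 18279.04)(6405.21 − 5285.29)] = √[2607.7 × 1119.92] = 1708.9223
r = -1618.74 / 1708.9223 ≈ -0.947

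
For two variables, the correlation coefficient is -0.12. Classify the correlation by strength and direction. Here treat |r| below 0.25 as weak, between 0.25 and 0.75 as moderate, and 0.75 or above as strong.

r = -0.12 < 0 so the relationship is negative.
|r| = 0.12, which falls in the weak range.

weak negative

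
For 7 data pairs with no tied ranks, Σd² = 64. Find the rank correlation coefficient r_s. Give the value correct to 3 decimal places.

ρ = 1 − 6Σd² / [n(n²−1)] = 1 − 6×64 / (7×48)
  = 1 − 384/336 = 1 − 1.1429 ≈ -0.143

-0.143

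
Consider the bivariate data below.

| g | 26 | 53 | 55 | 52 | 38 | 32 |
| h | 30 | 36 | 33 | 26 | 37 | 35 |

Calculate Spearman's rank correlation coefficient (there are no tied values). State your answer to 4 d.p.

0.0857

Rank g: 1, 5, 6, 4, 3, 2
Rank h: 2, 5, 3, 1, 6, 4
d = rank(g) − rank(h): -1, 0, 3, 3, -3, -2; Σd² = 32
ρ = 1 − 6Σd² / [n(n²−1)] = 1 − 6×32 / (6×35) = 1 − 192/210 ≈ 0.0857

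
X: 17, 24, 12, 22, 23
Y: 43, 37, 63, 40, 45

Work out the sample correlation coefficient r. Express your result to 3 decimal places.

n = 5, ΣX = 98, ΣY = 228, ΣX² = 2022, ΣY² = 10812, ΣXY = 4290
nΣXY − ΣXΣY = 21450 − 22344 = -894
nΣX² − (ΣX)² = 10110 − 9604 = 506; nΣY² − (ΣY)² = 54060 − 51984 = 2076
r = -894 / √(506 × 2076) = -894 / 1024.9176 ≈ -0.872

-0.872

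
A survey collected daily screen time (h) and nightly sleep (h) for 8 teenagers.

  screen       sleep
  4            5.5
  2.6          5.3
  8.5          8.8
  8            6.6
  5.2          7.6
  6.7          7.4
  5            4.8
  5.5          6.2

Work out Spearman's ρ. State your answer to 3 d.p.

0.762

Rank screen: 2, 1, 8, 7, 4, 6, 3, 5
Rank sleep: 3, 2, 8, 5, 7, 6, 1, 4
d = rank(screen) − rank(sleep): -1, -1, 0, 2, -3, 0, 2, 1; Σd² = 20
ρ = 1 − 6Σd² / [n(n²−1)] = 1 − 6×20 / (8×63) = 1 − 120/504 ≈ 0.762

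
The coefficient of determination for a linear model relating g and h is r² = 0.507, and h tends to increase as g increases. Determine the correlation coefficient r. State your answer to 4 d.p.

|r| = √0.507 = 0.7120
The association is positive, so r = 0.7120.

0.7120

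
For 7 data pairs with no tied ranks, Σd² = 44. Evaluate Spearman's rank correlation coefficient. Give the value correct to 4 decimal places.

ρ = 1 − 6Σd² / [n(n²−1)] = 1 − 6×44 / (7×48)
  = 1 − 264/336 = 1 − 0.78571 ≈ 0.2143

0.2143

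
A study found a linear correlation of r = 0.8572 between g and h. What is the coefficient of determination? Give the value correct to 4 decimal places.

r² = (0.8572)² = 0.7348

0.7348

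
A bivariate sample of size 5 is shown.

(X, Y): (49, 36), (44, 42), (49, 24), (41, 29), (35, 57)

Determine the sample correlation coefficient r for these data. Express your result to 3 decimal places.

n = 5, ΣX = 218, ΣY = 188, ΣX² = 9644, ΣY² = 7726, ΣXY = 7972
nΣXY − ΣXΣY = 39860 − 40984 = -1124
nΣX² − (ΣX)² = 48220 − 47524 = 696; nΣY² − (ΣY)² = 38630 − 35344 = 3286
r = -1124 / √(696 × 3286) = -1124 / 1512.3016 ≈ -0.743

-0.743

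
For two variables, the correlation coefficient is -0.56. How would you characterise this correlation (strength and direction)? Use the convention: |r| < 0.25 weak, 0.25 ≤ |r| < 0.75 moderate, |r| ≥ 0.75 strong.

r = -0.56 < 0 so the relationship is negative.
|r| = 0.56, which falls in the moderate range.

moderate negative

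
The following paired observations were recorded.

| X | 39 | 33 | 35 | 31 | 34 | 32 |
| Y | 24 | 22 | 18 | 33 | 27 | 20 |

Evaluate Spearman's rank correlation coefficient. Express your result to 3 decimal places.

Rank X: 6, 3, 5, 1, 4, 2
Rank Y: 4, 3, 1, 6, 5, 2
d = rank(X) − rank(Y): 2, 0, 4, -5, -1, 0; Σd² = 46
ρ = 1 − 6Σd² / [n(n²−1)] = 1 − 6×46 / (6×35) = 1 − 276/210 ≈ -0.314

-0.314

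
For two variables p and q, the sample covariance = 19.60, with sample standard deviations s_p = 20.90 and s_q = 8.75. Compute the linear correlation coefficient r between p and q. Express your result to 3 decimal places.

r = Cov(p,q) / (s_p · s_q) = 19.60 / (20.90 × 8.75)
  = 19.60 / 182.8750 ≈ 0.107

0.107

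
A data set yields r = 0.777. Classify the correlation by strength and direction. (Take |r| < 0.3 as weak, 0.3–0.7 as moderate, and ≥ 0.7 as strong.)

r = 0.777 > 0 so the relationship is positive.
|r| = 0.777, which falls in the strong range.

strong positive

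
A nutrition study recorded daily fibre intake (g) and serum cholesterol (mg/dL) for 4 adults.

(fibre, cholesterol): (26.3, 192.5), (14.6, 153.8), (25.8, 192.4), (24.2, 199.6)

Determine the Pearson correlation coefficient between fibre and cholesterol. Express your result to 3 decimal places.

n = 4, Σx = 90.9, Σy = 738.3, Σx² = 2156.13, Σy² = 137568.61, Σxy = 17102.47
nΣxy − ΣxΣy = 68409.88 − 67111.47 = 1298.41
nΣx² − (Σx)² = 8624.52 − 8262.81 = 361.71; nΣy² − (Σy)² = 550274.44 − 545086.89 = 5187.55
r = 1298.41 / √(361.71 × 5187.55) = 1298.41 / 1369.8134 ≈ 0.948

0.948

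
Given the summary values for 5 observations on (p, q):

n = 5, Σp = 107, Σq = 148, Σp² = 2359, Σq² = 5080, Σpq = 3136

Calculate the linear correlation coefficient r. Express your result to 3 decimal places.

r = (nΣpq − ΣpΣq) / √[(nΣp² − (Σp)²)(nΣq² − (Σq)²)]
Numerator: 5×3136 − 107×148 = -156
Denominator: √[(11795 − 11449)(25400 − 21904)] = √[346 × 3496] = 1099.8254
r = -156 / 1099.8254 ≈ -0.142

-0.142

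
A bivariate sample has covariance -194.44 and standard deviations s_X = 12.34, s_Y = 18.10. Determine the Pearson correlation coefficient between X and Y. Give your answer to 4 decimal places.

r = Cov(X,Y) / (s_X · s_Y) = -194.44 / (12.34 × 18.10)
  = -194.44 / 223.3540 ≈ -0.8705

-0.8705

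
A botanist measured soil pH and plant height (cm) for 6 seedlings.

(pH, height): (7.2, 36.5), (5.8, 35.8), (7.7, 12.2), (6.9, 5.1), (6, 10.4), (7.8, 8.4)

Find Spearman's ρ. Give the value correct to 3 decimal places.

Rank pH: 4, 1, 5, 3, 2, 6
Rank height: 6, 5, 4, 1, 3, 2
d = rank(pH) − rank(height): -2, -4, 1, 2, -1, 4; Σd² = 42
ρ = 1 − 6Σd² / [n(n²−1)] = 1 − 6×42 / (6×35) = 1 − 252/210 ≈ -0.200

-0.200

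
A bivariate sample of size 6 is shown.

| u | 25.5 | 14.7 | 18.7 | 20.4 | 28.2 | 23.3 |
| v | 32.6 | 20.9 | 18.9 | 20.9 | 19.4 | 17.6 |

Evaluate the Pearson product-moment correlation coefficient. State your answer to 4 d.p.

n = 6, Σu = 130.8, Σv = 130.3, Σu² = 2970.32, Σv² = 2979.71, Σuv = 2875.48
nΣuv − ΣuΣv = 17252.88 − 17043.24 = 209.64
nΣu² − (Σu)² = 17821.92 − 17108.64 = 713.28; nΣv² − (Σv)² = 17878.26 − 16978.09 = 900.17
r = 209.64 / √(713.28 × 900.17) = 209.64 / 801.2947 ≈ 0.2616

0.2616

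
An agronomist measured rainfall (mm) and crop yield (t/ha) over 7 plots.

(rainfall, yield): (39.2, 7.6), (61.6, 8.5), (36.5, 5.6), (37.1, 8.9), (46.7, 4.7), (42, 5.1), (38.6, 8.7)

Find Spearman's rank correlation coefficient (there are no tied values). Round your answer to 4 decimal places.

Rank rainfall: 4, 7, 1, 2, 6, 5, 3
Rank yield: 4, 5, 3, 7, 1, 2, 6
d = rank(rainfall) − rank(yield): 0, 2, -2, -5, 5, 3, -3; Σd² = 76
ρ = 1 − 6Σd² / [n(n²−1)] = 1 − 6×76 / (7×48) = 1 − 456/336 ≈ -0.3571

-0.3571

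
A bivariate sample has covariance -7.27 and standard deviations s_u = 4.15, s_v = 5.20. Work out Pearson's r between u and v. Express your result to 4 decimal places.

r = Cov(u,v) / (s_u · s_v) = -7.27 / (4.15 × 5.20)
  = -7.27 / 21.5800 ≈ -0.3369

-0.3369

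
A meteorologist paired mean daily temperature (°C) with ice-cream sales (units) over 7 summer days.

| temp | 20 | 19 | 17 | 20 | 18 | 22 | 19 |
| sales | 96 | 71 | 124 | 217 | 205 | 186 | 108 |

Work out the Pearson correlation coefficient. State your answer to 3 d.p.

n = 7, Σx = 135, Σy = 1007, Σx² = 2619, Σy² = 165007, Σxy = 19551
nΣxy − ΣxΣy = 136857 − 135945 = 912
nΣx² − (Σx)² = 18333 − 18225 = 108; nΣy² − (Σy)² = 1155049 − 1014049 = 141000
r = 912 / √(108 × 141000) = 912 / 3902.3070 ≈ 0.234

0.234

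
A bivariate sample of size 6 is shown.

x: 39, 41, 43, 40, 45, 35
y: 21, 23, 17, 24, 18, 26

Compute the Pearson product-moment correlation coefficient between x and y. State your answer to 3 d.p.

-0.851

n = 6, Σx = 243, Σy = 129, Σx² = 9901, Σy² = 2835, Σxy = 5173
nΣxy − ΣxΣy = 31038 − 31347 = -309
nΣx² − (Σx)² = 59406 − 59049 = 357; nΣy² − (Σy)² = 17010 − 16641 = 369
r = -309 / √(357 × 369) = -309 / 362.9504 ≈ -0.851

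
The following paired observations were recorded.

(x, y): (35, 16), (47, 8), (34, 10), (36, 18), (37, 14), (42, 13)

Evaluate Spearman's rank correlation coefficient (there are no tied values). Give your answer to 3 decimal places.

Rank x: 2, 6, 1, 3, 4, 5
Rank y: 5, 1, 2, 6, 4, 3
d = rank(x) − rank(y): -3, 5, -1, -3, 0, 2; Σd² = 48
ρ = 1 − 6Σd² / [n(n²−1)] = 1 − 6×48 / (6×35) = 1 − 288/210 ≈ -0.371

-0.371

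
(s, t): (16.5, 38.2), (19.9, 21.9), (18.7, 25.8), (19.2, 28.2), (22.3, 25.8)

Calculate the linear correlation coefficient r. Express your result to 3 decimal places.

n = 5, Σs = 96.6, Σt = 139.9, Σs² = 1883.88, Σt² = 4065.37, Σst = 2665.35
nΣst − ΣsΣt = 13326.75 − 13514.34 = -187.59
nΣs² − (Σs)² = 9419.4 − 9331.56 = 87.84; nΣt² − (Σt)² = 20326.85 − 19572.01 = 754.84
r = -187.59 / √(87.84 × 754.84) = -187.59 / 257.4979 ≈ -0.729

-0.729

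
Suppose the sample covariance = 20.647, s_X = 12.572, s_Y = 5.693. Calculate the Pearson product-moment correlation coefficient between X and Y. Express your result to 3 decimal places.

0.288

r = Cov(X,Y) / (s_X · s_Y) = 20.647 / (12.572 × 5.693)
  = 20.647 / 71.5724 ≈ 0.288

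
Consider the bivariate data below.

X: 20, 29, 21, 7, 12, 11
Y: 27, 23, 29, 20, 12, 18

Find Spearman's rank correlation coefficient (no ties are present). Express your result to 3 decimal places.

0.600

Rank X: 4, 6, 5, 1, 3, 2
Rank Y: 5, 4, 6, 3, 1, 2
d = rank(X) − rank(Y): -1, 2, -1, -2, 2, 0; Σd² = 14
ρ = 1 − 6Σd² / [n(n²−1)] = 1 − 6×14 / (6×35) = 1 − 84/210 ≈ 0.600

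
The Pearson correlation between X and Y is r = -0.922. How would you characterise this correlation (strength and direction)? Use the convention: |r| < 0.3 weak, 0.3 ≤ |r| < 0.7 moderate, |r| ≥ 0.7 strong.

strong negative

r = -0.922 < 0 so the relationship is negative.
|r| = 0.922, which falls in the strong range.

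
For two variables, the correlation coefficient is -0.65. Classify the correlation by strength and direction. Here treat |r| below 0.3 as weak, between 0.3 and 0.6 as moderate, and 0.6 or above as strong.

strong negative

r = -0.65 < 0 so the relationship is negative.
|r| = 0.65, which falls in the strong range.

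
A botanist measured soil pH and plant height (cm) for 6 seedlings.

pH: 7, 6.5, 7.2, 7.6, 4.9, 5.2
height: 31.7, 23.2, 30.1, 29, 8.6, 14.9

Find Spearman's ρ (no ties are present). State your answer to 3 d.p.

0.771

Rank pH: 4, 3, 5, 6, 1, 2
Rank height: 6, 3, 5, 4, 1, 2
d = rank(pH) − rank(height): -2, 0, 0, 2, 0, 0; Σd² = 8
ρ = 1 − 6Σd² / [n(n²−1)] = 1 − 6×8 / (6×35) = 1 − 48/210 ≈ 0.771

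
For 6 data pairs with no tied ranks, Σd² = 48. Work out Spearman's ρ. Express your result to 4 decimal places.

ρ = 1 − 6Σd² / [n(n²−1)] = 1 − 6×48 / (6×35)
  = 1 − 288/210 = 1 − 1.37143 ≈ -0.3714

-0.3714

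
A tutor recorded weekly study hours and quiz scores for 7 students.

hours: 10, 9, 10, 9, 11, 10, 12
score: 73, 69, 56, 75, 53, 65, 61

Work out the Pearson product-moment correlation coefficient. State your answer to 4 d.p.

n = 7, Σx = 71, Σy = 452, Σx² = 727, Σy² = 29606, Σxy = 4551
nΣxy − ΣxΣy = 31857 − 32092 = -235
nΣx² − (Σx)² = 5089 − 5041 = 48; nΣy² − (Σy)² = 207242 − 204304 = 2938
r = -235 / √(48 × 2938) = -235 / 375.5316 ≈ -0.6258

-0.6258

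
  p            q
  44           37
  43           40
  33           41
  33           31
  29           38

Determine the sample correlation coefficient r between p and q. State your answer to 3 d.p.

0.183

n = 5, Σp = 182, Σq = 187, Σp² = 6804, Σq² = 7055, Σpq = 6826
nΣpq − ΣpΣq = 34130 − 34034 = 96
nΣp² − (Σp)² = 34020 − 33124 = 896; nΣq² − (Σq)² = 35275 − 34969 = 306
r = 96 / √(896 × 306) = 96 / 523.6182 ≈ 0.183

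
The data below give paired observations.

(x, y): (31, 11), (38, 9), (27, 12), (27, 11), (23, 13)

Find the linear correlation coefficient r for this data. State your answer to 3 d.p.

-0.956

n = 5, Σx = 146, Σy = 56, Σx² = 4392, Σy² = 636, Σxy = 1603
nΣxy − ΣxΣy = 8015 − 8176 = -161
nΣx² − (Σx)² = 21960 − 21316 = 644; nΣy² − (Σy)² = 3180 − 3136 = 44
r = -161 / √(644 × 44) = -161 / 168.3330 ≈ -0.956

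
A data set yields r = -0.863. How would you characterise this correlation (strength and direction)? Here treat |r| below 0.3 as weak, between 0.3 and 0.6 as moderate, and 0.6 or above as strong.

r = -0.863 < 0 so the relationship is negative.
|r| = 0.863, which falls in the strong range.

strong negative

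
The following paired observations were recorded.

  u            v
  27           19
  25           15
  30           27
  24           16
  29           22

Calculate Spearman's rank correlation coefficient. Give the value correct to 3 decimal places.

0.900

Rank u: 3, 2, 5, 1, 4
Rank v: 3, 1, 5, 2, 4
d = rank(u) − rank(v): 0, 1, 0, -1, 0; Σd² = 2
ρ = 1 − 6Σd² / [n(n²−1)] = 1 − 6×2 / (5×24) = 1 − 12/120 ≈ 0.900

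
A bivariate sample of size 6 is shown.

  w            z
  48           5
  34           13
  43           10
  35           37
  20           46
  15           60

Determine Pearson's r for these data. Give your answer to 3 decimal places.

n = 6, Σw = 195, Σz = 171, Σw² = 7159, Σz² = 7379, Σwz = 4227
nΣwz − ΣwΣz = 25362 − 33345 = -7983
nΣw² − (Σw)² = 42954 − 38025 = 4929; nΣz² − (Σz)² = 44274 − 29241 = 15033
r = -7983 / √(4929 × 15033) = -7983 / 8607.9996 ≈ -0.927

-0.927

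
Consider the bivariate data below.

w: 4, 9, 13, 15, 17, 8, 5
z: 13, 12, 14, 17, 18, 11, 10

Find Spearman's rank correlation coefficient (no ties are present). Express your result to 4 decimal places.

0.7857

Rank w: 1, 4, 5, 6, 7, 3, 2
Rank z: 4, 3, 5, 6, 7, 2, 1
d = rank(w) − rank(z): -3, 1, 0, 0, 0, 1, 1; Σd² = 12
ρ = 1 − 6Σd² / [n(n²−1)] = 1 − 6×12 / (7×48) = 1 − 72/336 ≈ 0.7857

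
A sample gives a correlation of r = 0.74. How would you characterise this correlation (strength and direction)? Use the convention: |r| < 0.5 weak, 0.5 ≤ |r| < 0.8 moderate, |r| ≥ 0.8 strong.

r = 0.74 > 0 so the relationship is positive.
|r| = 0.74, which falls in the moderate range.

moderate positive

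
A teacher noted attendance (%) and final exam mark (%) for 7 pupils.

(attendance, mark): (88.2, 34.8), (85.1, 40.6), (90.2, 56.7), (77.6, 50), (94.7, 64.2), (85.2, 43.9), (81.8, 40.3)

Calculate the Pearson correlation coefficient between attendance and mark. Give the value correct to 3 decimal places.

n = 7, Σx = 602.8, Σy = 330.5, Σx² = 52097.42, Σy² = 16247.23, Σxy = 28635.32
nΣxy − ΣxΣy = 200447.24 − 199225.4 = 1221.84
nΣx² − (Σx)² = 364681.94 − 363367.84 = 1314.1; nΣy² − (Σy)² = 113730.61 − 109230.25 = 4500.36
r = 1221.84 / √(1314.1 × 4500.36) = 1221.84 / 2431.8559 ≈ 0.502

0.502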